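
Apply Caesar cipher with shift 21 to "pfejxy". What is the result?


Caesar cipher: shift "pfejxy" by 21
  'p' (pos 15) + 21 = pos 10 = 'k'
  'f' (pos 5) + 21 = pos 0 = 'a'
  'e' (pos 4) + 21 = pos 25 = 'z'
  'j' (pos 9) + 21 = pos 4 = 'e'
  'x' (pos 23) + 21 = pos 18 = 's'
  'y' (pos 24) + 21 = pos 19 = 't'
Result: kazest

kazest


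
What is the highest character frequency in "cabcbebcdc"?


Input: cabcbebcdc
Character counts:
  'a': 1
  'b': 3
  'c': 4
  'd': 1
  'e': 1
Maximum frequency: 4

4


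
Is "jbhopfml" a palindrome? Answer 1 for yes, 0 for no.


Input: jbhopfml
Reversed: lmfpohbj
  Compare pos 0 ('j') with pos 7 ('l'): MISMATCH
  Compare pos 1 ('b') with pos 6 ('m'): MISMATCH
  Compare pos 2 ('h') with pos 5 ('f'): MISMATCH
  Compare pos 3 ('o') with pos 4 ('p'): MISMATCH
Result: not a palindrome

0


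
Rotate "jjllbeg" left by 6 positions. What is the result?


Input: "jjllbeg", rotate left by 6
First 6 characters: "jjllbe"
Remaining characters: "g"
Concatenate remaining + first: "g" + "jjllbe" = "gjjllbe"

gjjllbe


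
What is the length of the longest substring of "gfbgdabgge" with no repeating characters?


Input: "gfbgdabgge"
Sliding window (track last position of each char):
  Position 0 ('g'): window [0,0] length 1 -- new best
  Position 1 ('f'): window [0,1] length 2 -- new best
  Position 2 ('b'): window [0,2] length 3 -- new best
  Position 3 ('g'): repeat (last at 0), move window start to 1
  Position 3 ('g'): window [1,3] length 3
  Position 4 ('d'): window [1,4] length 4 -- new best
  Position 5 ('a'): window [1,5] length 5 -- new best
  Position 6 ('b'): repeat (last at 2), move window start to 3
  Position 6 ('b'): window [3,6] length 4
  Position 7 ('g'): repeat (last at 3), move window start to 4
  Position 7 ('g'): window [4,7] length 4
  Position 8 ('g'): repeat (last at 7), move window start to 8
  Position 8 ('g'): window [8,8] length 1
  Position 9 ('e'): window [8,9] length 2
Longest substring with no repeats: "fbgda" with length 5

5


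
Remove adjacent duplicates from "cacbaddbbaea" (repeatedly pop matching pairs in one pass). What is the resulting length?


Input: cacbaddbbaea
Stack-based adjacent duplicate removal:
  Read 'c': push. Stack: c
  Read 'a': push. Stack: ca
  Read 'c': push. Stack: cac
  Read 'b': push. Stack: cacb
  Read 'a': push. Stack: cacba
  Read 'd': push. Stack: cacbad
  Read 'd': matches stack top 'd' => pop. Stack: cacba
  Read 'b': push. Stack: cacbab
  Read 'b': matches stack top 'b' => pop. Stack: cacba
  Read 'a': matches stack top 'a' => pop. Stack: cacb
  Read 'e': push. Stack: cacbe
  Read 'a': push. Stack: cacbea
Final stack: "cacbea" (length 6)

6


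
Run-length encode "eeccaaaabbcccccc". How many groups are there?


Input: eeccaaaabbcccccc
Scanning for consecutive runs:
  Group 1: 'e' x 2 (positions 0-1)
  Group 2: 'c' x 2 (positions 2-3)
  Group 3: 'a' x 4 (positions 4-7)
  Group 4: 'b' x 2 (positions 8-9)
  Group 5: 'c' x 6 (positions 10-15)
Total groups: 5

5


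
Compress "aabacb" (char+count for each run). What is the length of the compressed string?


Input: aabacb
Runs:
  'a' x 2 => "a2"
  'b' x 1 => "b1"
  'a' x 1 => "a1"
  'c' x 1 => "c1"
  'b' x 1 => "b1"
Compressed: "a2b1a1c1b1"
Compressed length: 10

10


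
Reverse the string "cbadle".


Input: cbadle
Reading characters right to left:
  Position 5: 'e'
  Position 4: 'l'
  Position 3: 'd'
  Position 2: 'a'
  Position 1: 'b'
  Position 0: 'c'
Reversed: eldabc

eldabc


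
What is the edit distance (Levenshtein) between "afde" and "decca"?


Computing edit distance: "afde" -> "decca"
DP table:
           d    e    c    c    a
      0    1    2    3    4    5
  a   1    1    2    3    4    4
  f   2    2    2    3    4    5
  d   3    2    3    3    4    5
  e   4    3    2    3    4    5
Edit distance = dp[4][5] = 5

5


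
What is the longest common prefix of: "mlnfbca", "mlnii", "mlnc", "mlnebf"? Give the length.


Words: mlnfbca, mlnii, mlnc, mlnebf
  Position 0: all 'm' => match
  Position 1: all 'l' => match
  Position 2: all 'n' => match
  Position 3: ('f', 'i', 'c', 'e') => mismatch, stop
LCP = "mln" (length 3)

3


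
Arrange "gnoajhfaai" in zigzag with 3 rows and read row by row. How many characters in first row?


Zigzag "gnoajhfaai" into 3 rows:
Placing characters:
  'g' => row 0
  'n' => row 1
  'o' => row 2
  'a' => row 1
  'j' => row 0
  'h' => row 1
  'f' => row 2
  'a' => row 1
  'a' => row 0
  'i' => row 1
Rows:
  Row 0: "gja"
  Row 1: "nahai"
  Row 2: "of"
First row length: 3

3


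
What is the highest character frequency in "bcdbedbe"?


Input: bcdbedbe
Character counts:
  'b': 3
  'c': 1
  'd': 2
  'e': 2
Maximum frequency: 3

3


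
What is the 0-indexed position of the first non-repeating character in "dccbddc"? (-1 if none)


Input: dccbddc
Character frequencies:
  'b': 1
  'c': 3
  'd': 3
Scanning left to right for freq == 1:
  Position 0 ('d'): freq=3, skip
  Position 1 ('c'): freq=3, skip
  Position 2 ('c'): freq=3, skip
  Position 3 ('b'): unique! => answer = 3

3


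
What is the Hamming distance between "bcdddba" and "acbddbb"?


Comparing "bcdddba" and "acbddbb" position by position:
  Position 0: 'b' vs 'a' => differ
  Position 1: 'c' vs 'c' => same
  Position 2: 'd' vs 'b' => differ
  Position 3: 'd' vs 'd' => same
  Position 4: 'd' vs 'd' => same
  Position 5: 'b' vs 'b' => same
  Position 6: 'a' vs 'b' => differ
Total differences (Hamming distance): 3

3


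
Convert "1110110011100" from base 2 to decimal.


Input: "1110110011100" in base 2
Positional expansion:
  Digit '1' (value 1) x 2^12 = 4096
  Digit '1' (value 1) x 2^11 = 2048
  Digit '1' (value 1) x 2^10 = 1024
  Digit '0' (value 0) x 2^9 = 0
  Digit '1' (value 1) x 2^8 = 256
  Digit '1' (value 1) x 2^7 = 128
  Digit '0' (value 0) x 2^6 = 0
  Digit '0' (value 0) x 2^5 = 0
  Digit '1' (value 1) x 2^4 = 16
  Digit '1' (value 1) x 2^3 = 8
  Digit '1' (value 1) x 2^2 = 4
  Digit '0' (value 0) x 2^1 = 0
  Digit '0' (value 0) x 2^0 = 0
Sum = 7580

7580


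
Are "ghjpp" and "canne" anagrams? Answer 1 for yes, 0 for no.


Strings: "ghjpp", "canne"
Sorted first:  ghjpp
Sorted second: acenn
Differ at position 0: 'g' vs 'a' => not anagrams

0


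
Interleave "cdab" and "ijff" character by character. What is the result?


Interleaving "cdab" and "ijff":
  Position 0: 'c' from first, 'i' from second => "ci"
  Position 1: 'd' from first, 'j' from second => "dj"
  Position 2: 'a' from first, 'f' from second => "af"
  Position 3: 'b' from first, 'f' from second => "bf"
Result: cidjafbf

cidjafbf


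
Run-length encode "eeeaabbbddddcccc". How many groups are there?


Input: eeeaabbbddddcccc
Scanning for consecutive runs:
  Group 1: 'e' x 3 (positions 0-2)
  Group 2: 'a' x 2 (positions 3-4)
  Group 3: 'b' x 3 (positions 5-7)
  Group 4: 'd' x 4 (positions 8-11)
  Group 5: 'c' x 4 (positions 12-15)
Total groups: 5

5


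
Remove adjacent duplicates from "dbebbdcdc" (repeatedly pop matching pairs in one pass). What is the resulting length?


Input: dbebbdcdc
Stack-based adjacent duplicate removal:
  Read 'd': push. Stack: d
  Read 'b': push. Stack: db
  Read 'e': push. Stack: dbe
  Read 'b': push. Stack: dbeb
  Read 'b': matches stack top 'b' => pop. Stack: dbe
  Read 'd': push. Stack: dbed
  Read 'c': push. Stack: dbedc
  Read 'd': push. Stack: dbedcd
  Read 'c': push. Stack: dbedcdc
Final stack: "dbedcdc" (length 7)

7


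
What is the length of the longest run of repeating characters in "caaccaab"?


Input: "caaccaab"
Scanning for longest run:
  Position 1 ('a'): new char, reset run to 1
  Position 2 ('a'): continues run of 'a', length=2
  Position 3 ('c'): new char, reset run to 1
  Position 4 ('c'): continues run of 'c', length=2
  Position 5 ('a'): new char, reset run to 1
  Position 6 ('a'): continues run of 'a', length=2
  Position 7 ('b'): new char, reset run to 1
Longest run: 'a' with length 2

2


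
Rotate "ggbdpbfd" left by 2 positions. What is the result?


Input: "ggbdpbfd", rotate left by 2
First 2 characters: "gg"
Remaining characters: "bdpbfd"
Concatenate remaining + first: "bdpbfd" + "gg" = "bdpbfdgg"

bdpbfdgg


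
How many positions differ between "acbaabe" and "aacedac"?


Comparing "acbaabe" and "aacedac" position by position:
  Position 0: 'a' vs 'a' => same
  Position 1: 'c' vs 'a' => DIFFER
  Position 2: 'b' vs 'c' => DIFFER
  Position 3: 'a' vs 'e' => DIFFER
  Position 4: 'a' vs 'd' => DIFFER
  Position 5: 'b' vs 'a' => DIFFER
  Position 6: 'e' vs 'c' => DIFFER
Positions that differ: 6

6


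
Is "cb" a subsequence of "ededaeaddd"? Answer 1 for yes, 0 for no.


Check if "cb" is a subsequence of "ededaeaddd"
Greedy scan:
  Position 0 ('e'): no match needed
  Position 1 ('d'): no match needed
  Position 2 ('e'): no match needed
  Position 3 ('d'): no match needed
  Position 4 ('a'): no match needed
  Position 5 ('e'): no match needed
  Position 6 ('a'): no match needed
  Position 7 ('d'): no match needed
  Position 8 ('d'): no match needed
  Position 9 ('d'): no match needed
Only matched 0/2 characters => not a subsequence

0


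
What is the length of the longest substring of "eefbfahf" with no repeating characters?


Input: "eefbfahf"
Sliding window (track last position of each char):
  Position 0 ('e'): window [0,0] length 1 -- new best
  Position 1 ('e'): repeat (last at 0), move window start to 1
  Position 1 ('e'): window [1,1] length 1
  Position 2 ('f'): window [1,2] length 2 -- new best
  Position 3 ('b'): window [1,3] length 3 -- new best
  Position 4 ('f'): repeat (last at 2), move window start to 3
  Position 4 ('f'): window [3,4] length 2
  Position 5 ('a'): window [3,5] length 3
  Position 6 ('h'): window [3,6] length 4 -- new best
  Position 7 ('f'): repeat (last at 4), move window start to 5
  Position 7 ('f'): window [5,7] length 3
Longest substring with no repeats: "bfah" with length 4

4


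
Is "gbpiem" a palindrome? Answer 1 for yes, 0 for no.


Input: gbpiem
Reversed: meipbg
  Compare pos 0 ('g') with pos 5 ('m'): MISMATCH
  Compare pos 1 ('b') with pos 4 ('e'): MISMATCH
  Compare pos 2 ('p') with pos 3 ('i'): MISMATCH
Result: not a palindrome

0


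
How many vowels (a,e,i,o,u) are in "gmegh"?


Input: gmegh
Checking each character:
  'g' at position 0: consonant
  'm' at position 1: consonant
  'e' at position 2: vowel (running total: 1)
  'g' at position 3: consonant
  'h' at position 4: consonant
Total vowels: 1

1


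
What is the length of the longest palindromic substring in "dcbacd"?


Input: "dcbacd"
Checking substrings for palindromes:
  No multi-char palindromic substrings found
Longest palindromic substring: "d" with length 1

1


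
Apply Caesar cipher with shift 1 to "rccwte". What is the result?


Caesar cipher: shift "rccwte" by 1
  'r' (pos 17) + 1 = pos 18 = 's'
  'c' (pos 2) + 1 = pos 3 = 'd'
  'c' (pos 2) + 1 = pos 3 = 'd'
  'w' (pos 22) + 1 = pos 23 = 'x'
  't' (pos 19) + 1 = pos 20 = 'u'
  'e' (pos 4) + 1 = pos 5 = 'f'
Result: sddxuf

sddxuf


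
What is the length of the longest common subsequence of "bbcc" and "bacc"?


LCS of "bbcc" and "bacc"
DP table:
           b    a    c    c
      0    0    0    0    0
  b   0    1    1    1    1
  b   0    1    1    1    1
  c   0    1    1    2    2
  c   0    1    1    2    3
LCS length = dp[4][4] = 3

3


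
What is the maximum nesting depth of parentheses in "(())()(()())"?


Input: "(())()(()())"
Tracking depth:
  Position 0 '(': depth becomes 1
  Position 1 '(': depth becomes 2
  Position 2 ')': depth becomes 1
  Position 3 ')': depth becomes 0
  Position 4 '(': depth becomes 1
  Position 5 ')': depth becomes 0
  Position 6 '(': depth becomes 1
  Position 7 '(': depth becomes 2
  Position 8 ')': depth becomes 1
  Position 9 '(': depth becomes 2
  Position 10 ')': depth becomes 1
  Position 11 ')': depth becomes 0
Maximum depth reached: 2

2


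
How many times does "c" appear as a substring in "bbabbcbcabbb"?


Searching for "c" in "bbabbcbcabbb"
Scanning each position:
  Position 0: "b" => no
  Position 1: "b" => no
  Position 2: "a" => no
  Position 3: "b" => no
  Position 4: "b" => no
  Position 5: "c" => MATCH
  Position 6: "b" => no
  Position 7: "c" => MATCH
  Position 8: "a" => no
  Position 9: "b" => no
  Position 10: "b" => no
  Position 11: "b" => no
Total occurrences: 2

2


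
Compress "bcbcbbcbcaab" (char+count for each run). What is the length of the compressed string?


Input: bcbcbbcbcaab
Runs:
  'b' x 1 => "b1"
  'c' x 1 => "c1"
  'b' x 1 => "b1"
  'c' x 1 => "c1"
  'b' x 2 => "b2"
  'c' x 1 => "c1"
  'b' x 1 => "b1"
  'c' x 1 => "c1"
  'a' x 2 => "a2"
  'b' x 1 => "b1"
Compressed: "b1c1b1c1b2c1b1c1a2b1"
Compressed length: 20

20


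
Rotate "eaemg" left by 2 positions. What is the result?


Input: "eaemg", rotate left by 2
First 2 characters: "ea"
Remaining characters: "emg"
Concatenate remaining + first: "emg" + "ea" = "emgea"

emgea


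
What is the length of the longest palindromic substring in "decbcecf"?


Input: "decbcecf"
Checking substrings for palindromes:
  [1:6] "ecbce" (len 5) => palindrome
  [2:5] "cbc" (len 3) => palindrome
  [4:7] "cec" (len 3) => palindrome
Longest palindromic substring: "ecbce" with length 5

5


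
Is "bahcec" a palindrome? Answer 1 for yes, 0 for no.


Input: bahcec
Reversed: cechab
  Compare pos 0 ('b') with pos 5 ('c'): MISMATCH
  Compare pos 1 ('a') with pos 4 ('e'): MISMATCH
  Compare pos 2 ('h') with pos 3 ('c'): MISMATCH
Result: not a palindrome

0


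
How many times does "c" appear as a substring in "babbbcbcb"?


Searching for "c" in "babbbcbcb"
Scanning each position:
  Position 0: "b" => no
  Position 1: "a" => no
  Position 2: "b" => no
  Position 3: "b" => no
  Position 4: "b" => no
  Position 5: "c" => MATCH
  Position 6: "b" => no
  Position 7: "c" => MATCH
  Position 8: "b" => no
Total occurrences: 2

2


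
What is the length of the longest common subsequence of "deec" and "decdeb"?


LCS of "deec" and "decdeb"
DP table:
           d    e    c    d    e    b
      0    0    0    0    0    0    0
  d   0    1    1    1    1    1    1
  e   0    1    2    2    2    2    2
  e   0    1    2    2    2    3    3
  c   0    1    2    3    3    3    3
LCS length = dp[4][6] = 3

3


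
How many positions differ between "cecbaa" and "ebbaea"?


Comparing "cecbaa" and "ebbaea" position by position:
  Position 0: 'c' vs 'e' => DIFFER
  Position 1: 'e' vs 'b' => DIFFER
  Position 2: 'c' vs 'b' => DIFFER
  Position 3: 'b' vs 'a' => DIFFER
  Position 4: 'a' vs 'e' => DIFFER
  Position 5: 'a' vs 'a' => same
Positions that differ: 5

5


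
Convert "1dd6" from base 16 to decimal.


Input: "1dd6" in base 16
Positional expansion:
  Digit '1' (value 1) x 16^3 = 4096
  Digit 'd' (value 13) x 16^2 = 3328
  Digit 'd' (value 13) x 16^1 = 208
  Digit '6' (value 6) x 16^0 = 6
Sum = 7638

7638


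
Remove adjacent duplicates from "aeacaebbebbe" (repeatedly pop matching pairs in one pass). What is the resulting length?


Input: aeacaebbebbe
Stack-based adjacent duplicate removal:
  Read 'a': push. Stack: a
  Read 'e': push. Stack: ae
  Read 'a': push. Stack: aea
  Read 'c': push. Stack: aeac
  Read 'a': push. Stack: aeaca
  Read 'e': push. Stack: aeacae
  Read 'b': push. Stack: aeacaeb
  Read 'b': matches stack top 'b' => pop. Stack: aeacae
  Read 'e': matches stack top 'e' => pop. Stack: aeaca
  Read 'b': push. Stack: aeacab
  Read 'b': matches stack top 'b' => pop. Stack: aeaca
  Read 'e': push. Stack: aeacae
Final stack: "aeacae" (length 6)

6


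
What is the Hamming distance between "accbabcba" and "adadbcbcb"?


Comparing "accbabcba" and "adadbcbcb" position by position:
  Position 0: 'a' vs 'a' => same
  Position 1: 'c' vs 'd' => differ
  Position 2: 'c' vs 'a' => differ
  Position 3: 'b' vs 'd' => differ
  Position 4: 'a' vs 'b' => differ
  Position 5: 'b' vs 'c' => differ
  Position 6: 'c' vs 'b' => differ
  Position 7: 'b' vs 'c' => differ
  Position 8: 'a' vs 'b' => differ
Total differences (Hamming distance): 8

8


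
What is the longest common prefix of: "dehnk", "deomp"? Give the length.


Words: dehnk, deomp
  Position 0: all 'd' => match
  Position 1: all 'e' => match
  Position 2: ('h', 'o') => mismatch, stop
LCP = "de" (length 2)

2


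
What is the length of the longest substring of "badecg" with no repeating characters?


Input: "badecg"
Sliding window (track last position of each char):
  Position 0 ('b'): window [0,0] length 1 -- new best
  Position 1 ('a'): window [0,1] length 2 -- new best
  Position 2 ('d'): window [0,2] length 3 -- new best
  Position 3 ('e'): window [0,3] length 4 -- new best
  Position 4 ('c'): window [0,4] length 5 -- new best
  Position 5 ('g'): window [0,5] length 6 -- new best
Longest substring with no repeats: "badecg" with length 6

6


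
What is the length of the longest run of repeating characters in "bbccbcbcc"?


Input: "bbccbcbcc"
Scanning for longest run:
  Position 1 ('b'): continues run of 'b', length=2
  Position 2 ('c'): new char, reset run to 1
  Position 3 ('c'): continues run of 'c', length=2
  Position 4 ('b'): new char, reset run to 1
  Position 5 ('c'): new char, reset run to 1
  Position 6 ('b'): new char, reset run to 1
  Position 7 ('c'): new char, reset run to 1
  Position 8 ('c'): continues run of 'c', length=2
Longest run: 'b' with length 2

2


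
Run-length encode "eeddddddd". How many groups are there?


Input: eeddddddd
Scanning for consecutive runs:
  Group 1: 'e' x 2 (positions 0-1)
  Group 2: 'd' x 7 (positions 2-8)
Total groups: 2

2


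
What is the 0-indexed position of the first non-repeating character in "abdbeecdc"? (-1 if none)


Input: abdbeecdc
Character frequencies:
  'a': 1
  'b': 2
  'c': 2
  'd': 2
  'e': 2
Scanning left to right for freq == 1:
  Position 0 ('a'): unique! => answer = 0

0


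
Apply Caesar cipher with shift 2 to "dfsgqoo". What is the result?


Caesar cipher: shift "dfsgqoo" by 2
  'd' (pos 3) + 2 = pos 5 = 'f'
  'f' (pos 5) + 2 = pos 7 = 'h'
  's' (pos 18) + 2 = pos 20 = 'u'
  'g' (pos 6) + 2 = pos 8 = 'i'
  'q' (pos 16) + 2 = pos 18 = 's'
  'o' (pos 14) + 2 = pos 16 = 'q'
  'o' (pos 14) + 2 = pos 16 = 'q'
Result: fhuisqq

fhuisqq


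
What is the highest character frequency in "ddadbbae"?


Input: ddadbbae
Character counts:
  'a': 2
  'b': 2
  'd': 3
  'e': 1
Maximum frequency: 3

3


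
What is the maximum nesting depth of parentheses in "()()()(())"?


Input: "()()()(())"
Tracking depth:
  Position 0 '(': depth becomes 1
  Position 1 ')': depth becomes 0
  Position 2 '(': depth becomes 1
  Position 3 ')': depth becomes 0
  Position 4 '(': depth becomes 1
  Position 5 ')': depth becomes 0
  Position 6 '(': depth becomes 1
  Position 7 '(': depth becomes 2
  Position 8 ')': depth becomes 1
  Position 9 ')': depth becomes 0
Maximum depth reached: 2

2


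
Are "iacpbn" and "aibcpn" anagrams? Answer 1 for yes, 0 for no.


Strings: "iacpbn", "aibcpn"
Sorted first:  abcinp
Sorted second: abcinp
Sorted forms match => anagrams

1


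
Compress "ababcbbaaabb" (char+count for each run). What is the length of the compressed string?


Input: ababcbbaaabb
Runs:
  'a' x 1 => "a1"
  'b' x 1 => "b1"
  'a' x 1 => "a1"
  'b' x 1 => "b1"
  'c' x 1 => "c1"
  'b' x 2 => "b2"
  'a' x 3 => "a3"
  'b' x 2 => "b2"
Compressed: "a1b1a1b1c1b2a3b2"
Compressed length: 16

16


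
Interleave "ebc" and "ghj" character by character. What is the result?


Interleaving "ebc" and "ghj":
  Position 0: 'e' from first, 'g' from second => "eg"
  Position 1: 'b' from first, 'h' from second => "bh"
  Position 2: 'c' from first, 'j' from second => "cj"
Result: egbhcj

egbhcj


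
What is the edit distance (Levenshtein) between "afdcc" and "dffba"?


Computing edit distance: "afdcc" -> "dffba"
DP table:
           d    f    f    b    a
      0    1    2    3    4    5
  a   1    1    2    3    4    4
  f   2    2    1    2    3    4
  d   3    2    2    2    3    4
  c   4    3    3    3    3    4
  c   5    4    4    4    4    4
Edit distance = dp[5][5] = 4

4


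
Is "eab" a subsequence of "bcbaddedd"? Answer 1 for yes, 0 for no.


Check if "eab" is a subsequence of "bcbaddedd"
Greedy scan:
  Position 0 ('b'): no match needed
  Position 1 ('c'): no match needed
  Position 2 ('b'): no match needed
  Position 3 ('a'): no match needed
  Position 4 ('d'): no match needed
  Position 5 ('d'): no match needed
  Position 6 ('e'): matches sub[0] = 'e'
  Position 7 ('d'): no match needed
  Position 8 ('d'): no match needed
Only matched 1/3 characters => not a subsequence

0


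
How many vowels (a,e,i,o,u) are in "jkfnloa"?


Input: jkfnloa
Checking each character:
  'j' at position 0: consonant
  'k' at position 1: consonant
  'f' at position 2: consonant
  'n' at position 3: consonant
  'l' at position 4: consonant
  'o' at position 5: vowel (running total: 1)
  'a' at position 6: vowel (running total: 2)
Total vowels: 2

2


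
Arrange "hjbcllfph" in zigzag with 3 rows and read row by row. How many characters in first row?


Zigzag "hjbcllfph" into 3 rows:
Placing characters:
  'h' => row 0
  'j' => row 1
  'b' => row 2
  'c' => row 1
  'l' => row 0
  'l' => row 1
  'f' => row 2
  'p' => row 1
  'h' => row 0
Rows:
  Row 0: "hlh"
  Row 1: "jclp"
  Row 2: "bf"
First row length: 3

3


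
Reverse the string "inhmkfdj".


Input: inhmkfdj
Reading characters right to left:
  Position 7: 'j'
  Position 6: 'd'
  Position 5: 'f'
  Position 4: 'k'
  Position 3: 'm'
  Position 2: 'h'
  Position 1: 'n'
  Position 0: 'i'
Reversed: jdfkmhni

jdfkmhni


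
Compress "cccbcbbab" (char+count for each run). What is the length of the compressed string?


Input: cccbcbbab
Runs:
  'c' x 3 => "c3"
  'b' x 1 => "b1"
  'c' x 1 => "c1"
  'b' x 2 => "b2"
  'a' x 1 => "a1"
  'b' x 1 => "b1"
Compressed: "c3b1c1b2a1b1"
Compressed length: 12

12


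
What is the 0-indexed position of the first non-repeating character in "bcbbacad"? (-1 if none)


Input: bcbbacad
Character frequencies:
  'a': 2
  'b': 3
  'c': 2
  'd': 1
Scanning left to right for freq == 1:
  Position 0 ('b'): freq=3, skip
  Position 1 ('c'): freq=2, skip
  Position 2 ('b'): freq=3, skip
  Position 3 ('b'): freq=3, skip
  Position 4 ('a'): freq=2, skip
  Position 5 ('c'): freq=2, skip
  Position 6 ('a'): freq=2, skip
  Position 7 ('d'): unique! => answer = 7

7


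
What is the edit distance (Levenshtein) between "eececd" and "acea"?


Computing edit distance: "eececd" -> "acea"
DP table:
           a    c    e    a
      0    1    2    3    4
  e   1    1    2    2    3
  e   2    2    2    2    3
  c   3    3    2    3    3
  e   4    4    3    2    3
  c   5    5    4    3    3
  d   6    6    5    4    4
Edit distance = dp[6][4] = 4

4


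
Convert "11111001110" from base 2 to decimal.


Input: "11111001110" in base 2
Positional expansion:
  Digit '1' (value 1) x 2^10 = 1024
  Digit '1' (value 1) x 2^9 = 512
  Digit '1' (value 1) x 2^8 = 256
  Digit '1' (value 1) x 2^7 = 128
  Digit '1' (value 1) x 2^6 = 64
  Digit '0' (value 0) x 2^5 = 0
  Digit '0' (value 0) x 2^4 = 0
  Digit '1' (value 1) x 2^3 = 8
  Digit '1' (value 1) x 2^2 = 4
  Digit '1' (value 1) x 2^1 = 2
  Digit '0' (value 0) x 2^0 = 0
Sum = 1998

1998


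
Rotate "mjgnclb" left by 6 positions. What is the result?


Input: "mjgnclb", rotate left by 6
First 6 characters: "mjgncl"
Remaining characters: "b"
Concatenate remaining + first: "b" + "mjgncl" = "bmjgncl"

bmjgncl


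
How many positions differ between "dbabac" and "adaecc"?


Comparing "dbabac" and "adaecc" position by position:
  Position 0: 'd' vs 'a' => DIFFER
  Position 1: 'b' vs 'd' => DIFFER
  Position 2: 'a' vs 'a' => same
  Position 3: 'b' vs 'e' => DIFFER
  Position 4: 'a' vs 'c' => DIFFER
  Position 5: 'c' vs 'c' => same
Positions that differ: 4

4


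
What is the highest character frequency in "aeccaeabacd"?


Input: aeccaeabacd
Character counts:
  'a': 4
  'b': 1
  'c': 3
  'd': 1
  'e': 2
Maximum frequency: 4

4


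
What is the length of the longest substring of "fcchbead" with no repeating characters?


Input: "fcchbead"
Sliding window (track last position of each char):
  Position 0 ('f'): window [0,0] length 1 -- new best
  Position 1 ('c'): window [0,1] length 2 -- new best
  Position 2 ('c'): repeat (last at 1), move window start to 2
  Position 2 ('c'): window [2,2] length 1
  Position 3 ('h'): window [2,3] length 2
  Position 4 ('b'): window [2,4] length 3 -- new best
  Position 5 ('e'): window [2,5] length 4 -- new best
  Position 6 ('a'): window [2,6] length 5 -- new best
  Position 7 ('d'): window [2,7] length 6 -- new best
Longest substring with no repeats: "chbead" with length 6

6


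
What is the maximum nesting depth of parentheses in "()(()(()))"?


Input: "()(()(()))"
Tracking depth:
  Position 0 '(': depth becomes 1
  Position 1 ')': depth becomes 0
  Position 2 '(': depth becomes 1
  Position 3 '(': depth becomes 2
  Position 4 ')': depth becomes 1
  Position 5 '(': depth becomes 2
  Position 6 '(': depth becomes 3
  Position 7 ')': depth becomes 2
  Position 8 ')': depth becomes 1
  Position 9 ')': depth becomes 0
Maximum depth reached: 3

3


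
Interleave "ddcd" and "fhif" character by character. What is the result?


Interleaving "ddcd" and "fhif":
  Position 0: 'd' from first, 'f' from second => "df"
  Position 1: 'd' from first, 'h' from second => "dh"
  Position 2: 'c' from first, 'i' from second => "ci"
  Position 3: 'd' from first, 'f' from second => "df"
Result: dfdhcidf

dfdhcidf


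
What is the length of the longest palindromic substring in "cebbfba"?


Input: "cebbfba"
Checking substrings for palindromes:
  [3:6] "bfb" (len 3) => palindrome
  [2:4] "bb" (len 2) => palindrome
Longest palindromic substring: "bfb" with length 3

3


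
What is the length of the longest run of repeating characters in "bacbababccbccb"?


Input: "bacbababccbccb"
Scanning for longest run:
  Position 1 ('a'): new char, reset run to 1
  Position 2 ('c'): new char, reset run to 1
  Position 3 ('b'): new char, reset run to 1
  Position 4 ('a'): new char, reset run to 1
  Position 5 ('b'): new char, reset run to 1
  Position 6 ('a'): new char, reset run to 1
  Position 7 ('b'): new char, reset run to 1
  Position 8 ('c'): new char, reset run to 1
  Position 9 ('c'): continues run of 'c', length=2
  Position 10 ('b'): new char, reset run to 1
  Position 11 ('c'): new char, reset run to 1
  Position 12 ('c'): continues run of 'c', length=2
  Position 13 ('b'): new char, reset run to 1
Longest run: 'c' with length 2

2


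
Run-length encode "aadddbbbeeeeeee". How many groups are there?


Input: aadddbbbeeeeeee
Scanning for consecutive runs:
  Group 1: 'a' x 2 (positions 0-1)
  Group 2: 'd' x 3 (positions 2-4)
  Group 3: 'b' x 3 (positions 5-7)
  Group 4: 'e' x 7 (positions 8-14)
Total groups: 4

4


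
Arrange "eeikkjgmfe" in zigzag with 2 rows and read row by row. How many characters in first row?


Zigzag "eeikkjgmfe" into 2 rows:
Placing characters:
  'e' => row 0
  'e' => row 1
  'i' => row 0
  'k' => row 1
  'k' => row 0
  'j' => row 1
  'g' => row 0
  'm' => row 1
  'f' => row 0
  'e' => row 1
Rows:
  Row 0: "eikgf"
  Row 1: "ekjme"
First row length: 5

5


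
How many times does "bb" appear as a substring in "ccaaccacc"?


Searching for "bb" in "ccaaccacc"
Scanning each position:
  Position 0: "cc" => no
  Position 1: "ca" => no
  Position 2: "aa" => no
  Position 3: "ac" => no
  Position 4: "cc" => no
  Position 5: "ca" => no
  Position 6: "ac" => no
  Position 7: "cc" => no
Total occurrences: 0

0


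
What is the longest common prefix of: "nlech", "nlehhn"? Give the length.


Words: nlech, nlehhn
  Position 0: all 'n' => match
  Position 1: all 'l' => match
  Position 2: all 'e' => match
  Position 3: ('c', 'h') => mismatch, stop
LCP = "nle" (length 3)

3


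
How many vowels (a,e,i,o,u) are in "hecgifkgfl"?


Input: hecgifkgfl
Checking each character:
  'h' at position 0: consonant
  'e' at position 1: vowel (running total: 1)
  'c' at position 2: consonant
  'g' at position 3: consonant
  'i' at position 4: vowel (running total: 2)
  'f' at position 5: consonant
  'k' at position 6: consonant
  'g' at position 7: consonant
  'f' at position 8: consonant
  'l' at position 9: consonant
Total vowels: 2

2


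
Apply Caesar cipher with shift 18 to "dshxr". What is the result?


Caesar cipher: shift "dshxr" by 18
  'd' (pos 3) + 18 = pos 21 = 'v'
  's' (pos 18) + 18 = pos 10 = 'k'
  'h' (pos 7) + 18 = pos 25 = 'z'
  'x' (pos 23) + 18 = pos 15 = 'p'
  'r' (pos 17) + 18 = pos 9 = 'j'
Result: vkzpj

vkzpj


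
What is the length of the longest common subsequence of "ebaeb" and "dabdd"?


LCS of "ebaeb" and "dabdd"
DP table:
           d    a    b    d    d
      0    0    0    0    0    0
  e   0    0    0    0    0    0
  b   0    0    0    1    1    1
  a   0    0    1    1    1    1
  e   0    0    1    1    1    1
  b   0    0    1    2    2    2
LCS length = dp[5][5] = 2

2


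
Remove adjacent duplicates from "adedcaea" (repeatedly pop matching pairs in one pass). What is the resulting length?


Input: adedcaea
Stack-based adjacent duplicate removal:
  Read 'a': push. Stack: a
  Read 'd': push. Stack: ad
  Read 'e': push. Stack: ade
  Read 'd': push. Stack: aded
  Read 'c': push. Stack: adedc
  Read 'a': push. Stack: adedca
  Read 'e': push. Stack: adedcae
  Read 'a': push. Stack: adedcaea
Final stack: "adedcaea" (length 8)

8


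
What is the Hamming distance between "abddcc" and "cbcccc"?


Comparing "abddcc" and "cbcccc" position by position:
  Position 0: 'a' vs 'c' => differ
  Position 1: 'b' vs 'b' => same
  Position 2: 'd' vs 'c' => differ
  Position 3: 'd' vs 'c' => differ
  Position 4: 'c' vs 'c' => same
  Position 5: 'c' vs 'c' => same
Total differences (Hamming distance): 3

3


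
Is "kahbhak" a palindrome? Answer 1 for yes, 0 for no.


Input: kahbhak
Reversed: kahbhak
  Compare pos 0 ('k') with pos 6 ('k'): match
  Compare pos 1 ('a') with pos 5 ('a'): match
  Compare pos 2 ('h') with pos 4 ('h'): match
Result: palindrome

1


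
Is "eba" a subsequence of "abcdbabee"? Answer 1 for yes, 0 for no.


Check if "eba" is a subsequence of "abcdbabee"
Greedy scan:
  Position 0 ('a'): no match needed
  Position 1 ('b'): no match needed
  Position 2 ('c'): no match needed
  Position 3 ('d'): no match needed
  Position 4 ('b'): no match needed
  Position 5 ('a'): no match needed
  Position 6 ('b'): no match needed
  Position 7 ('e'): matches sub[0] = 'e'
  Position 8 ('e'): no match needed
Only matched 1/3 characters => not a subsequence

0


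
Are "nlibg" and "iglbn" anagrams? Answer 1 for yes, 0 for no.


Strings: "nlibg", "iglbn"
Sorted first:  bgiln
Sorted second: bgiln
Sorted forms match => anagrams

1


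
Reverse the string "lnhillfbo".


Input: lnhillfbo
Reading characters right to left:
  Position 8: 'o'
  Position 7: 'b'
  Position 6: 'f'
  Position 5: 'l'
  Position 4: 'l'
  Position 3: 'i'
  Position 2: 'h'
  Position 1: 'n'
  Position 0: 'l'
Reversed: obfllihnl

obfllihnl


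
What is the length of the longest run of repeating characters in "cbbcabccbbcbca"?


Input: "cbbcabccbbcbca"
Scanning for longest run:
  Position 1 ('b'): new char, reset run to 1
  Position 2 ('b'): continues run of 'b', length=2
  Position 3 ('c'): new char, reset run to 1
  Position 4 ('a'): new char, reset run to 1
  Position 5 ('b'): new char, reset run to 1
  Position 6 ('c'): new char, reset run to 1
  Position 7 ('c'): continues run of 'c', length=2
  Position 8 ('b'): new char, reset run to 1
  Position 9 ('b'): continues run of 'b', length=2
  Position 10 ('c'): new char, reset run to 1
  Position 11 ('b'): new char, reset run to 1
  Position 12 ('c'): new char, reset run to 1
  Position 13 ('a'): new char, reset run to 1
Longest run: 'b' with length 2

2


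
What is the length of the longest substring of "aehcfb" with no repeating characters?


Input: "aehcfb"
Sliding window (track last position of each char):
  Position 0 ('a'): window [0,0] length 1 -- new best
  Position 1 ('e'): window [0,1] length 2 -- new best
  Position 2 ('h'): window [0,2] length 3 -- new best
  Position 3 ('c'): window [0,3] length 4 -- new best
  Position 4 ('f'): window [0,4] length 5 -- new best
  Position 5 ('b'): window [0,5] length 6 -- new best
Longest substring with no repeats: "aehcfb" with length 6

6


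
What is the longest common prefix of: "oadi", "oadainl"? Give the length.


Words: oadi, oadainl
  Position 0: all 'o' => match
  Position 1: all 'a' => match
  Position 2: all 'd' => match
  Position 3: ('i', 'a') => mismatch, stop
LCP = "oad" (length 3)

3


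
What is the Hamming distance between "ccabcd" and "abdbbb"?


Comparing "ccabcd" and "abdbbb" position by position:
  Position 0: 'c' vs 'a' => differ
  Position 1: 'c' vs 'b' => differ
  Position 2: 'a' vs 'd' => differ
  Position 3: 'b' vs 'b' => same
  Position 4: 'c' vs 'b' => differ
  Position 5: 'd' vs 'b' => differ
Total differences (Hamming distance): 5

5


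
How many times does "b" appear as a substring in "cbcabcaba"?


Searching for "b" in "cbcabcaba"
Scanning each position:
  Position 0: "c" => no
  Position 1: "b" => MATCH
  Position 2: "c" => no
  Position 3: "a" => no
  Position 4: "b" => MATCH
  Position 5: "c" => no
  Position 6: "a" => no
  Position 7: "b" => MATCH
  Position 8: "a" => no
Total occurrences: 3

3


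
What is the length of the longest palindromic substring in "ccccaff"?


Input: "ccccaff"
Checking substrings for palindromes:
  [0:4] "cccc" (len 4) => palindrome
  [0:3] "ccc" (len 3) => palindrome
  [1:4] "ccc" (len 3) => palindrome
  [0:2] "cc" (len 2) => palindrome
  [1:3] "cc" (len 2) => palindrome
  [2:4] "cc" (len 2) => palindrome
Longest palindromic substring: "cccc" with length 4

4


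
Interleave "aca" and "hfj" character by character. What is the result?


Interleaving "aca" and "hfj":
  Position 0: 'a' from first, 'h' from second => "ah"
  Position 1: 'c' from first, 'f' from second => "cf"
  Position 2: 'a' from first, 'j' from second => "aj"
Result: ahcfaj

ahcfaj


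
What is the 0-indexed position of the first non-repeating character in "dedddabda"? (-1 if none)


Input: dedddabda
Character frequencies:
  'a': 2
  'b': 1
  'd': 5
  'e': 1
Scanning left to right for freq == 1:
  Position 0 ('d'): freq=5, skip
  Position 1 ('e'): unique! => answer = 1

1


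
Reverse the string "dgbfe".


Input: dgbfe
Reading characters right to left:
  Position 4: 'e'
  Position 3: 'f'
  Position 2: 'b'
  Position 1: 'g'
  Position 0: 'd'
Reversed: efbgd

efbgd


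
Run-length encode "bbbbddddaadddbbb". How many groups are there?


Input: bbbbddddaadddbbb
Scanning for consecutive runs:
  Group 1: 'b' x 4 (positions 0-3)
  Group 2: 'd' x 4 (positions 4-7)
  Group 3: 'a' x 2 (positions 8-9)
  Group 4: 'd' x 3 (positions 10-12)
  Group 5: 'b' x 3 (positions 13-15)
Total groups: 5

5


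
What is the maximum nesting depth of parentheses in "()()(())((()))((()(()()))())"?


Input: "()()(())((()))((()(()()))())"
Tracking depth:
  Position 0 '(': depth becomes 1
  Position 1 ')': depth becomes 0
  Position 2 '(': depth becomes 1
  Position 3 ')': depth becomes 0
  Position 4 '(': depth becomes 1
  Position 5 '(': depth becomes 2
  Position 6 ')': depth becomes 1
  Position 7 ')': depth becomes 0
  Position 8 '(': depth becomes 1
  Position 9 '(': depth becomes 2
  Position 10 '(': depth becomes 3
  Position 11 ')': depth becomes 2
  Position 12 ')': depth becomes 1
  Position 13 ')': depth becomes 0
  Position 14 '(': depth becomes 1
  Position 15 '(': depth becomes 2
  Position 16 '(': depth becomes 3
  Position 17 ')': depth becomes 2
  Position 18 '(': depth becomes 3
  Position 19 '(': depth becomes 4
  Position 20 ')': depth becomes 3
  Position 21 '(': depth becomes 4
  Position 22 ')': depth becomes 3
  Position 23 ')': depth becomes 2
  Position 24 ')': depth becomes 1
  Position 25 '(': depth becomes 2
  Position 26 ')': depth becomes 1
  Position 27 ')': depth becomes 0
Maximum depth reached: 4

4


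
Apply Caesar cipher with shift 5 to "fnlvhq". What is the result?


Caesar cipher: shift "fnlvhq" by 5
  'f' (pos 5) + 5 = pos 10 = 'k'
  'n' (pos 13) + 5 = pos 18 = 's'
  'l' (pos 11) + 5 = pos 16 = 'q'
  'v' (pos 21) + 5 = pos 0 = 'a'
  'h' (pos 7) + 5 = pos 12 = 'm'
  'q' (pos 16) + 5 = pos 21 = 'v'
Result: ksqamv

ksqamv


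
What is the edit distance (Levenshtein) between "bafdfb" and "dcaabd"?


Computing edit distance: "bafdfb" -> "dcaabd"
DP table:
           d    c    a    a    b    d
      0    1    2    3    4    5    6
  b   1    1    2    3    4    4    5
  a   2    2    2    2    3    4    5
  f   3    3    3    3    3    4    5
  d   4    3    4    4    4    4    4
  f   5    4    4    5    5    5    5
  b   6    5    5    5    6    5    6
Edit distance = dp[6][6] = 6

6


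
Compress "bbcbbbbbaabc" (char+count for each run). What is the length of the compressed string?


Input: bbcbbbbbaabc
Runs:
  'b' x 2 => "b2"
  'c' x 1 => "c1"
  'b' x 5 => "b5"
  'a' x 2 => "a2"
  'b' x 1 => "b1"
  'c' x 1 => "c1"
Compressed: "b2c1b5a2b1c1"
Compressed length: 12

12


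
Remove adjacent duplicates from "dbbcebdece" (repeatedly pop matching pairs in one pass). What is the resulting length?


Input: dbbcebdece
Stack-based adjacent duplicate removal:
  Read 'd': push. Stack: d
  Read 'b': push. Stack: db
  Read 'b': matches stack top 'b' => pop. Stack: d
  Read 'c': push. Stack: dc
  Read 'e': push. Stack: dce
  Read 'b': push. Stack: dceb
  Read 'd': push. Stack: dcebd
  Read 'e': push. Stack: dcebde
  Read 'c': push. Stack: dcebdec
  Read 'e': push. Stack: dcebdece
Final stack: "dcebdece" (length 8)

8


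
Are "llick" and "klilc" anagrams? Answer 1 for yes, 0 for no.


Strings: "llick", "klilc"
Sorted first:  cikll
Sorted second: cikll
Sorted forms match => anagrams

1


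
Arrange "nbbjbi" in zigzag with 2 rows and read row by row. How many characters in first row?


Zigzag "nbbjbi" into 2 rows:
Placing characters:
  'n' => row 0
  'b' => row 1
  'b' => row 0
  'j' => row 1
  'b' => row 0
  'i' => row 1
Rows:
  Row 0: "nbb"
  Row 1: "bji"
First row length: 3

3


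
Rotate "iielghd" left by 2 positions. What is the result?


Input: "iielghd", rotate left by 2
First 2 characters: "ii"
Remaining characters: "elghd"
Concatenate remaining + first: "elghd" + "ii" = "elghdii"

elghdii


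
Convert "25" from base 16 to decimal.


Input: "25" in base 16
Positional expansion:
  Digit '2' (value 2) x 16^1 = 32
  Digit '5' (value 5) x 16^0 = 5
Sum = 37

37


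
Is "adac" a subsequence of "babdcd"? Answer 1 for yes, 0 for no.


Check if "adac" is a subsequence of "babdcd"
Greedy scan:
  Position 0 ('b'): no match needed
  Position 1 ('a'): matches sub[0] = 'a'
  Position 2 ('b'): no match needed
  Position 3 ('d'): matches sub[1] = 'd'
  Position 4 ('c'): no match needed
  Position 5 ('d'): no match needed
Only matched 2/4 characters => not a subsequence

0


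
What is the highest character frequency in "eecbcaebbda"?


Input: eecbcaebbda
Character counts:
  'a': 2
  'b': 3
  'c': 2
  'd': 1
  'e': 3
Maximum frequency: 3

3


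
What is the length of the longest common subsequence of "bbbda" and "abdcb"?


LCS of "bbbda" and "abdcb"
DP table:
           a    b    d    c    b
      0    0    0    0    0    0
  b   0    0    1    1    1    1
  b   0    0    1    1    1    2
  b   0    0    1    1    1    2
  d   0    0    1    2    2    2
  a   0    1    1    2    2    2
LCS length = dp[5][5] = 2

2


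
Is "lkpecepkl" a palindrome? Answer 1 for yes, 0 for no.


Input: lkpecepkl
Reversed: lkpecepkl
  Compare pos 0 ('l') with pos 8 ('l'): match
  Compare pos 1 ('k') with pos 7 ('k'): match
  Compare pos 2 ('p') with pos 6 ('p'): match
  Compare pos 3 ('e') with pos 5 ('e'): match
Result: palindrome

1


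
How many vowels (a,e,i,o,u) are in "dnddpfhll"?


Input: dnddpfhll
Checking each character:
  'd' at position 0: consonant
  'n' at position 1: consonant
  'd' at position 2: consonant
  'd' at position 3: consonant
  'p' at position 4: consonant
  'f' at position 5: consonant
  'h' at position 6: consonant
  'l' at position 7: consonant
  'l' at position 8: consonant
Total vowels: 0

0
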